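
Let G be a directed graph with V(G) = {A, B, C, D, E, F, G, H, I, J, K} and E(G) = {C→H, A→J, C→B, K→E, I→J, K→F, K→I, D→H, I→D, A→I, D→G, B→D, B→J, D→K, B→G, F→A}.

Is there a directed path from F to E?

Yes

Explore from F.
Distance 1: reach A.
Distance 2: reach I, J.
Distance 3: reach D.
Distance 4: reach G, H, K.
Distance 5: reach E.
Found E.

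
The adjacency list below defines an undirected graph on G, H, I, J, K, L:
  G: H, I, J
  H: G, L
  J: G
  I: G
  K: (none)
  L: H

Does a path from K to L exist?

K has no edges, so nothing is reachable from it.

No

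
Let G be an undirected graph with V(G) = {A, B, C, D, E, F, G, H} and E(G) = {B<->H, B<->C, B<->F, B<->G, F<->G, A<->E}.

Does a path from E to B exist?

No

Explore from E.
Distance 1: reach A.
The search is exhausted without reaching B; it lies in a different component.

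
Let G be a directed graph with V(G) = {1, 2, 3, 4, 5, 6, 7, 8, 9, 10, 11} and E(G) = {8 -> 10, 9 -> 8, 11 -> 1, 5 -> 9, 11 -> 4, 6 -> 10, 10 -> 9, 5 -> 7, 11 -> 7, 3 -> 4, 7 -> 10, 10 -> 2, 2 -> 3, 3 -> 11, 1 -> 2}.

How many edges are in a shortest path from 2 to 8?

6

Distance 0: 2.
Distance 1: 3.
Distance 2: 4, 11.
Distance 3: 1, 7.
Distance 4: 10.
Distance 5: 9.
Distance 6: 8 — contains 8.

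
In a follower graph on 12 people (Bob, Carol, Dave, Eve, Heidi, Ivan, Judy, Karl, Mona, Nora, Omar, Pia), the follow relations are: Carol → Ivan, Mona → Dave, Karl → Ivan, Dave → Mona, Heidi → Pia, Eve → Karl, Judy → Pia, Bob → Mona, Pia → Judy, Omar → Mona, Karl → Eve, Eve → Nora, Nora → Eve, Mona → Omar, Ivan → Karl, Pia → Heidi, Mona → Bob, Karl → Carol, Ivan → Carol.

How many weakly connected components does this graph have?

From Bob: component {Bob, Dave, Mona, Omar}.
From Carol: component {Carol, Eve, Ivan, Karl, Nora}.
From Heidi: component {Heidi, Judy, Pia}.
That's 3 components.

3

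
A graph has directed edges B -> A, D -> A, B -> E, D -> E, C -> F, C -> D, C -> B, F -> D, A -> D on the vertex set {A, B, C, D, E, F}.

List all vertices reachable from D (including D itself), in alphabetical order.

Start at D.
Its neighbours: A, E.
Nothing further is reachable.

A, D, E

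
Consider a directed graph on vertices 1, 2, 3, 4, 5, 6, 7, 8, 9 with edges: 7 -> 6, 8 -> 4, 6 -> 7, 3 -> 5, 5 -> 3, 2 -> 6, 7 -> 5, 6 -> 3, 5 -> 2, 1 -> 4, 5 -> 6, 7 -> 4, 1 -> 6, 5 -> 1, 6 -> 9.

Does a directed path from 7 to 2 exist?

Explore from 7.
Distance 1: reach 4, 5, 6.
Distance 2: reach 1, 2, 3, 9.
Found 2.

Yes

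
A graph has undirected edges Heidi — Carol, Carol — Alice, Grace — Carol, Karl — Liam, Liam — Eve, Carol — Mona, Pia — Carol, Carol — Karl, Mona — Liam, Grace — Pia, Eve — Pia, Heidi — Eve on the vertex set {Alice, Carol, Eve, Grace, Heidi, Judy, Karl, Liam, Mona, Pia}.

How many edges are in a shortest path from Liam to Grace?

3

Distance 0: Liam.
Distance 1: Eve, Karl, Mona.
Distance 2: Carol, Heidi, Pia.
Distance 3: Alice, Grace — contains Grace.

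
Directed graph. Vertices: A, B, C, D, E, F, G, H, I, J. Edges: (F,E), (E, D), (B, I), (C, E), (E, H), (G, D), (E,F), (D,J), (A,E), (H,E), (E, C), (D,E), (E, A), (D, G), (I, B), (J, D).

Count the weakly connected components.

From A: component {A, C, D, E, F, G, H, J}.
From B: component {B, I}.
That's 2 components.

2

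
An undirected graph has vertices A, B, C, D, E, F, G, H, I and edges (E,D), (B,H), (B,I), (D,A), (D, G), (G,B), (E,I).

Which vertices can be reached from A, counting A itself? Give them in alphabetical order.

A, B, D, E, G, H, I

Start at A.
Its neighbours: D.
Then their neighbours: E, G.
Then next layer: B, I.
Then next layer: H.
Nothing further is reachable.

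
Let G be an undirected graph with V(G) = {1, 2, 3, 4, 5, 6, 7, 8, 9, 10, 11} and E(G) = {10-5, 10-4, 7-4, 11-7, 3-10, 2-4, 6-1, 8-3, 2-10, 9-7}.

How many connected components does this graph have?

From 1: component {1, 6}.
From 2: component {2, 3, 4, 5, 7, 8, 9, 10, 11}.
That's 2 components.

2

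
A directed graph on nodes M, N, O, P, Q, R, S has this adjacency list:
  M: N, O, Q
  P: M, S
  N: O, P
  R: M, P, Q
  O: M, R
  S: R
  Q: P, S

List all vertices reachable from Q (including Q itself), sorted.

Start at Q.
Its neighbours: P, S.
Then their neighbours: M, R.
Then next layer: N, O.
Every vertex is now reached.

M, N, O, P, Q, R, S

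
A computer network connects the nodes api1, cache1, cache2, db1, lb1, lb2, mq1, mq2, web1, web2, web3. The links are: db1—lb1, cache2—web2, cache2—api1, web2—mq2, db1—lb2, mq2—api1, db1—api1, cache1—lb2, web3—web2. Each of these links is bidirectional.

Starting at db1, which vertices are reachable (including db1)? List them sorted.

Start at db1.
Its neighbours: api1, lb1, lb2.
Then their neighbours: cache1, cache2, mq2.
Then next layer: web2.
Then next layer: web3.
Nothing further is reachable.

api1, cache1, cache2, db1, lb1, lb2, mq2, web2, web3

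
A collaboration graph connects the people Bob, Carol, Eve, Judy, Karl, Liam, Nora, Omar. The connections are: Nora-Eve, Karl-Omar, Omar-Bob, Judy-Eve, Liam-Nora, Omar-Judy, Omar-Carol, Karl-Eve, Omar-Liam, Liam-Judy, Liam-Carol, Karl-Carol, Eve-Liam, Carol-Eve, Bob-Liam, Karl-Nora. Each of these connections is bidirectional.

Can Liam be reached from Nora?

Yes

Explore from Nora.
Distance 1: reach Eve, Karl, Liam.
Found Liam.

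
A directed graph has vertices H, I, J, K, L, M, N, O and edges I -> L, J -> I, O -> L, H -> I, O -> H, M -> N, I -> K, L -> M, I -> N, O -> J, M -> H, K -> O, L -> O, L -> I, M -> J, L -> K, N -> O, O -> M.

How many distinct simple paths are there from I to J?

12

I→K→O→J
I→K→O→L→M→J
I→K→O→M→J
I→L→K→O→J
I→L→K→O→M→J
I→L→M→J
I→L→M→N→O→J
I→L→O→J
I→L→O→M→J
I→N→O→J
I→N→O→L→M→J
I→N→O→M→J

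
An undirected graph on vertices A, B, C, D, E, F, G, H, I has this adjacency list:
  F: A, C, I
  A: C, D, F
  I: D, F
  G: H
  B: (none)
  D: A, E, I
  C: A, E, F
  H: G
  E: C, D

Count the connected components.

From A: component {A, C, D, E, F, I}.
From B: component {B}.
From G: component {G, H}.
That's 3 components.

3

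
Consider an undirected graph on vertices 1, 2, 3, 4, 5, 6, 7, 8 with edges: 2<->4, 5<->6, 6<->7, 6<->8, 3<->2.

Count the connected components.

3

From 1: component {1}.
From 2: component {2, 3, 4}.
From 5: component {5, 6, 7, 8}.
That's 3 components.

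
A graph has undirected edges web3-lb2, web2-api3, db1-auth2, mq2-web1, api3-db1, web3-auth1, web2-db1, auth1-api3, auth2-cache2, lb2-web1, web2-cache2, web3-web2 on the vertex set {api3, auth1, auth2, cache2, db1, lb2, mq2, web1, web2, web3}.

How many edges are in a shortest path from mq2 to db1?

5

Distance 0: mq2.
Distance 1: web1.
Distance 2: lb2.
Distance 3: web3.
Distance 4: auth1, web2.
Distance 5: api3, cache2, db1 — contains db1.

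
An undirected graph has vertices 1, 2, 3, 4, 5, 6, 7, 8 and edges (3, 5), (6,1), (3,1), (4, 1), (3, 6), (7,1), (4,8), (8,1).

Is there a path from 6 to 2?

No

Explore from 6.
Distance 1: reach 1, 3.
Distance 2: reach 4, 5, 7, 8.
The search is exhausted without reaching 2; it lies in a different component.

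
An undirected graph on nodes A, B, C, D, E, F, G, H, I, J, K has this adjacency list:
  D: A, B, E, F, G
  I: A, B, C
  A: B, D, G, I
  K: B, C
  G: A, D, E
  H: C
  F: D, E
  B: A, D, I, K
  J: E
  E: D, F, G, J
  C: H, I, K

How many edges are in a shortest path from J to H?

Distance 0: J.
Distance 1: E.
Distance 2: D, F, G.
Distance 3: A, B.
Distance 4: I, K.
Distance 5: C.
Distance 6: H — contains H.

6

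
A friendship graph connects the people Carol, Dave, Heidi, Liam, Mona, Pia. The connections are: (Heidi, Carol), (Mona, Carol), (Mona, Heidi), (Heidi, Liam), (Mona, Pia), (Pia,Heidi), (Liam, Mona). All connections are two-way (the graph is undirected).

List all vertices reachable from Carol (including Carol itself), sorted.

Start at Carol.
Its neighbours: Heidi, Mona.
Then their neighbours: Liam, Pia.
Nothing further is reachable.

Carol, Heidi, Liam, Mona, Pia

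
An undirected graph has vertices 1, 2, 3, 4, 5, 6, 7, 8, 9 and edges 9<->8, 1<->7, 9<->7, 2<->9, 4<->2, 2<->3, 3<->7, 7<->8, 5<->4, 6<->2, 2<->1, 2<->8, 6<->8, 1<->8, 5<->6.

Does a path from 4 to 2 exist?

Yes

Explore from 4.
Distance 1: reach 2, 5.
Found 2.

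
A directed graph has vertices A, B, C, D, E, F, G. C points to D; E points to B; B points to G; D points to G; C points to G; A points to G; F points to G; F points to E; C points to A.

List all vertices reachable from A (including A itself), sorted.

A, G

Start at A.
Its neighbours: G.
Nothing further is reachable.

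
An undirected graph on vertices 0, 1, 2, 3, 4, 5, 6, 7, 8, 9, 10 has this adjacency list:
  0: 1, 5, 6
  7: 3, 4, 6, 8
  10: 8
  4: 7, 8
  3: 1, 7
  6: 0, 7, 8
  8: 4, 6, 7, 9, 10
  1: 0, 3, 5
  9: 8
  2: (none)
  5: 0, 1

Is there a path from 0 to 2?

No

Explore from 0.
Distance 1: reach 1, 5, 6.
Distance 2: reach 3, 7, 8.
Distance 3: reach 4, 9, 10.
The search is exhausted without reaching 2; it lies in a different component.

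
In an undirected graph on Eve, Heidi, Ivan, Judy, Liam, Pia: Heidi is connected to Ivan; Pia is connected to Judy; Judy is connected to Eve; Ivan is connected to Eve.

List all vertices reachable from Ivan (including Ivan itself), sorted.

Start at Ivan.
Its neighbours: Eve, Heidi.
Then their neighbours: Judy.
Then next layer: Pia.
Nothing further is reachable.

Eve, Heidi, Ivan, Judy, Pia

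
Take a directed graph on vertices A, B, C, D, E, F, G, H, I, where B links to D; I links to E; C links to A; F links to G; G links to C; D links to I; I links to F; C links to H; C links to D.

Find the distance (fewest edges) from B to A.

Distance 0: B.
Distance 1: D.
Distance 2: I.
Distance 3: E, F.
Distance 4: G.
Distance 5: C.
Distance 6: A, H — contains A.

6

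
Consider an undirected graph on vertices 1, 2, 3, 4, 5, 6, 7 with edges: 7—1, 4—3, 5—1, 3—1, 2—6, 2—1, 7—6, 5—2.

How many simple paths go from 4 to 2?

3

4–3–1–2
4–3–1–5–2
4–3–1–7–6–2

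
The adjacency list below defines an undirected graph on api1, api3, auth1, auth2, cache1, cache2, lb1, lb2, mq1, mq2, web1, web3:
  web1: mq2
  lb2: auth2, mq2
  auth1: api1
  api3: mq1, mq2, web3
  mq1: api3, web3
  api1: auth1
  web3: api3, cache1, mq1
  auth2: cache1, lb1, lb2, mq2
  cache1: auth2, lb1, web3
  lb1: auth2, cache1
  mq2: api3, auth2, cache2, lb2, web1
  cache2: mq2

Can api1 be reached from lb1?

No

Explore from lb1.
Distance 1: reach auth2, cache1.
Distance 2: reach lb2, mq2, web3.
Distance 3: reach api3, cache2, mq1, web1.
The search is exhausted without reaching api1; it lies in a different component.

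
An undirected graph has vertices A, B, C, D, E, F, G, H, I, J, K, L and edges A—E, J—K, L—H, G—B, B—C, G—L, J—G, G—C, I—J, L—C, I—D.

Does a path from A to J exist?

Explore from A.
Distance 1: reach E.
The search is exhausted without reaching J; it lies in a different component.

No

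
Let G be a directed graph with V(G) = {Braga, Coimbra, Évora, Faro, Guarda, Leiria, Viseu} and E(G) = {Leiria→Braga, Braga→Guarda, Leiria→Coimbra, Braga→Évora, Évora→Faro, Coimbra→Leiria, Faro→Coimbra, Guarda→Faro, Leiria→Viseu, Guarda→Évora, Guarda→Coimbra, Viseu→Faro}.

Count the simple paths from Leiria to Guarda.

1

Leiria→Braga→Guarda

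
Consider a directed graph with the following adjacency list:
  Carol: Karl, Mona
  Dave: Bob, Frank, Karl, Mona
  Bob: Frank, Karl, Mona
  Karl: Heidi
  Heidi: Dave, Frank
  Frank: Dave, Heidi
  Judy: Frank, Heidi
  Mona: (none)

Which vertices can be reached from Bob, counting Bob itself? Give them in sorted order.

Bob, Dave, Frank, Heidi, Karl, Mona

Start at Bob.
Its neighbours: Frank, Karl, Mona.
Then their neighbours: Dave, Heidi.
Nothing further is reachable.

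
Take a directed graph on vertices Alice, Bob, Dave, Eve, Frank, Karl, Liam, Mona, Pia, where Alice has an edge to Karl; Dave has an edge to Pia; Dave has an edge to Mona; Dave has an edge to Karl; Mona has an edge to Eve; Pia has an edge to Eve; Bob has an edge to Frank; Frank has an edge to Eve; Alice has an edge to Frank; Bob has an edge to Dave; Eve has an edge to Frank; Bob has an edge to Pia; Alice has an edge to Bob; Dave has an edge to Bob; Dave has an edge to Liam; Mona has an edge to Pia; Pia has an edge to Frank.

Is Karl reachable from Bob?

Yes

Explore from Bob.
Distance 1: reach Dave, Frank, Pia.
Distance 2: reach Eve, Karl, Liam, Mona.
Found Karl.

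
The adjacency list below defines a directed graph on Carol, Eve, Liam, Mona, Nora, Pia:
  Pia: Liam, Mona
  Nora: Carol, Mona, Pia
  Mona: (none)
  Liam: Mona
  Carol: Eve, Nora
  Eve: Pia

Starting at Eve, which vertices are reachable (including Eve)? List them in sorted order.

Start at Eve.
Its neighbours: Pia.
Then their neighbours: Liam, Mona.
Nothing further is reachable.

Eve, Liam, Mona, Pia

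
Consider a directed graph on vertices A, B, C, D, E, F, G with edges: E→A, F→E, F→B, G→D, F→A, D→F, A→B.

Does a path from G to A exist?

Explore from G.
Distance 1: reach D.
Distance 2: reach F.
Distance 3: reach A, B, E.
Found A.

Yes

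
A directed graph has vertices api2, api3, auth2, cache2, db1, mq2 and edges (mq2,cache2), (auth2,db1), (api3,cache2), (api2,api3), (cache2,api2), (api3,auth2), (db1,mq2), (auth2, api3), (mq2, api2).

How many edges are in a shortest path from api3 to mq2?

3

Distance 0: api3.
Distance 1: auth2, cache2.
Distance 2: api2, db1.
Distance 3: mq2 — contains mq2.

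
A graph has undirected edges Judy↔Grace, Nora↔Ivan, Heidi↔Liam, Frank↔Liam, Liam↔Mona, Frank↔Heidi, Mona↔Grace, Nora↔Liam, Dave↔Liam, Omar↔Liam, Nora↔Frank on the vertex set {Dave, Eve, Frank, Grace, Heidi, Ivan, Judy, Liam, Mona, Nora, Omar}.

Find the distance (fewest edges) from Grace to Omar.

Distance 0: Grace.
Distance 1: Judy, Mona.
Distance 2: Liam.
Distance 3: Dave, Frank, Heidi, Nora, Omar — contains Omar.

3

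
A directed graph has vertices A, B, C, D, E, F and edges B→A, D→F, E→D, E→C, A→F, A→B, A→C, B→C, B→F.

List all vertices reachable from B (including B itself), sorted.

A, B, C, F

Start at B.
Its neighbours: A, C, F.
Nothing further is reachable.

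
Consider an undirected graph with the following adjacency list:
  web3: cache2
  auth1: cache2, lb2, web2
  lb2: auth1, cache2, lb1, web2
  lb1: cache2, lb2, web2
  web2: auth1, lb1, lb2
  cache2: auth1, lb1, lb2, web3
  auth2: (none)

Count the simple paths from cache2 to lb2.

cache2–auth1–lb2
cache2–auth1–web2–lb1–lb2
cache2–auth1–web2–lb2
cache2–lb1–lb2
cache2–lb1–web2–auth1–lb2
cache2–lb1–web2–lb2
cache2–lb2

7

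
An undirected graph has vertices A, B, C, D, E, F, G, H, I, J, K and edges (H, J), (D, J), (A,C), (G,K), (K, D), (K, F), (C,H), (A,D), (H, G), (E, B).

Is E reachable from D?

Explore from D.
Distance 1: reach A, J, K.
Distance 2: reach C, F, G, H.
The search is exhausted without reaching E; it lies in a different component.

No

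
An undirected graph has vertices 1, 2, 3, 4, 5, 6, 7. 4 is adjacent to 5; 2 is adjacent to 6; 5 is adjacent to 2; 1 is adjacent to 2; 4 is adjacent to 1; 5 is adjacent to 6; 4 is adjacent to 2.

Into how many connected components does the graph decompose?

3

From 1: component {1, 2, 4, 5, 6}.
From 3: component {3}.
From 7: component {7}.
That's 3 components.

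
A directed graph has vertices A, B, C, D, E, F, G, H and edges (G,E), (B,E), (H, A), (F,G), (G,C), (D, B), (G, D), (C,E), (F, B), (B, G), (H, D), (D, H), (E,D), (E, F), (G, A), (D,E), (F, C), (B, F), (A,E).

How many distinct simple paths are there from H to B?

H→A→E→D→B
H→A→E→F→B
H→A→E→F→G→D→B
H→D→B
H→D→E→F→B

5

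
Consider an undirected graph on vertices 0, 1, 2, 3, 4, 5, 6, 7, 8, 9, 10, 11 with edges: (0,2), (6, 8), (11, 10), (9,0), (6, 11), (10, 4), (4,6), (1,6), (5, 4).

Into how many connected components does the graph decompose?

4

From 0: component {0, 2, 9}.
From 1: component {1, 4, 5, 6, 8, 10, 11}.
From 3: component {3}.
From 7: component {7}.
That's 4 components.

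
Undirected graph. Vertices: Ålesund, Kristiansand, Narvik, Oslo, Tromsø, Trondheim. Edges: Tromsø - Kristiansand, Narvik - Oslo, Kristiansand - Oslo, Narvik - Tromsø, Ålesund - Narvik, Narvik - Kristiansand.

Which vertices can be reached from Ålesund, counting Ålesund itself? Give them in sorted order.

Start at Ålesund.
Its neighbours: Narvik.
Then their neighbours: Kristiansand, Oslo, Tromsø.
Nothing further is reachable.

Ålesund, Kristiansand, Narvik, Oslo, Tromsø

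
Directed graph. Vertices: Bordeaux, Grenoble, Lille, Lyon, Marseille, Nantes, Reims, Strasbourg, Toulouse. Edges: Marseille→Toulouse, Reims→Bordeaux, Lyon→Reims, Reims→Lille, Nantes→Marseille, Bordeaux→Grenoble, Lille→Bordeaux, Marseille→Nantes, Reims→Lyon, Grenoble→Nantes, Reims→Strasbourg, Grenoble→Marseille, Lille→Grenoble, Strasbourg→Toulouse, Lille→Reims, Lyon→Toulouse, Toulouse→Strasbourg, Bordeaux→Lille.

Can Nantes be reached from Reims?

Explore from Reims.
Distance 1: reach Bordeaux, Lille, Lyon, Strasbourg.
Distance 2: reach Grenoble, Toulouse.
Distance 3: reach Marseille, Nantes.
Found Nantes.

Yes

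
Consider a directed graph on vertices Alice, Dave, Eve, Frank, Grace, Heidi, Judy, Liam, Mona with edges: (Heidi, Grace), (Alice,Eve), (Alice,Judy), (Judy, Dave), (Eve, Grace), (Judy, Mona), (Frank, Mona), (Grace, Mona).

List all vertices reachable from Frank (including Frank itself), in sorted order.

Start at Frank.
Its neighbours: Mona.
Nothing further is reachable.

Frank, Mona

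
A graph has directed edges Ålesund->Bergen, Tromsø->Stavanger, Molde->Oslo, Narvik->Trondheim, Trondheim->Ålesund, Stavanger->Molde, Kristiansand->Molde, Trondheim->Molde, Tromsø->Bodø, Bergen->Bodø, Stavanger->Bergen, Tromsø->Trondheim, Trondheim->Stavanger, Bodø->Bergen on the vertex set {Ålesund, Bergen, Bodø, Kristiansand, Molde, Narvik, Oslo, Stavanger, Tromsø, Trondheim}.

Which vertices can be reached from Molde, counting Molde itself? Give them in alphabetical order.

Start at Molde.
Its neighbours: Oslo.
Nothing further is reachable.

Molde, Oslo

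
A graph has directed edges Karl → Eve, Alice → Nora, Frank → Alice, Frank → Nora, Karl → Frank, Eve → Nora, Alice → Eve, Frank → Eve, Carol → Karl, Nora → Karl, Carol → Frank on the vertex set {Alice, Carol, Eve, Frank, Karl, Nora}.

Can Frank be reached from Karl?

Explore from Karl.
Distance 1: reach Eve, Frank.
Found Frank.

Yes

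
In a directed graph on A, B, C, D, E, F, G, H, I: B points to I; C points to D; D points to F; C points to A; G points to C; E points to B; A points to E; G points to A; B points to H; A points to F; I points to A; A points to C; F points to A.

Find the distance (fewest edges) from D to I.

5

Distance 0: D.
Distance 1: F.
Distance 2: A.
Distance 3: C, E.
Distance 4: B.
Distance 5: H, I — contains I.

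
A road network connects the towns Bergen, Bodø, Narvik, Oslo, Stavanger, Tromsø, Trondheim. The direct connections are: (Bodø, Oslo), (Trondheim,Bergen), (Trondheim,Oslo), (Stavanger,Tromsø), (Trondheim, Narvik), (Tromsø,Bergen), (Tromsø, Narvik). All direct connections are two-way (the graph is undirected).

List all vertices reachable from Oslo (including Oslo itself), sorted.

Start at Oslo.
Its neighbours: Bodø, Trondheim.
Then their neighbours: Bergen, Narvik.
Then next layer: Tromsø.
Then next layer: Stavanger.
Every vertex is now reached.

Bergen, Bodø, Narvik, Oslo, Stavanger, Tromsø, Trondheim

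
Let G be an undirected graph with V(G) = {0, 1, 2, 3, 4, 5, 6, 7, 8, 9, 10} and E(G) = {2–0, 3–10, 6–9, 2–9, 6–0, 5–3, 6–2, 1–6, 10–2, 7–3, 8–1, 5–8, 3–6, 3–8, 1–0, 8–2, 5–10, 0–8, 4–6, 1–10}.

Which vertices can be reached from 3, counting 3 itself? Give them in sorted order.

Start at 3.
Its neighbours: 5, 6, 7, 8, 10.
Then their neighbours: 0, 1, 2, 4, 9.
Every vertex is now reached.

0, 1, 2, 3, 4, 5, 6, 7, 8, 9, 10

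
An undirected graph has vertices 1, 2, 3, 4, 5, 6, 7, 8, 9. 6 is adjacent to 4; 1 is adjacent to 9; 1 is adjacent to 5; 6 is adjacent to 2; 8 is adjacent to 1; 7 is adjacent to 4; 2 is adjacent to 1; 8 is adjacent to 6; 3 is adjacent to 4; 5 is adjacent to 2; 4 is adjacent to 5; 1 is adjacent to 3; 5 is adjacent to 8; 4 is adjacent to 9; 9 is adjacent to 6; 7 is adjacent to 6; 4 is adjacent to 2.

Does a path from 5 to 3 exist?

Explore from 5.
Distance 1: reach 1, 2, 4, 8.
Distance 2: reach 3, 6, 7, 9.
Found 3.

Yes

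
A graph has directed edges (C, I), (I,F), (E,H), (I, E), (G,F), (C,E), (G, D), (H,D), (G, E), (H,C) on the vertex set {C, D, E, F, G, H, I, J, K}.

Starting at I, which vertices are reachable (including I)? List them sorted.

Start at I.
Its neighbours: E, F.
Then their neighbours: H.
Then next layer: C, D.
Nothing further is reachable.

C, D, E, F, H, I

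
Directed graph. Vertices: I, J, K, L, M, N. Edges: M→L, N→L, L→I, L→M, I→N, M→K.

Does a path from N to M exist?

Yes

Explore from N.
Distance 1: reach L.
Distance 2: reach I, M.
Found M.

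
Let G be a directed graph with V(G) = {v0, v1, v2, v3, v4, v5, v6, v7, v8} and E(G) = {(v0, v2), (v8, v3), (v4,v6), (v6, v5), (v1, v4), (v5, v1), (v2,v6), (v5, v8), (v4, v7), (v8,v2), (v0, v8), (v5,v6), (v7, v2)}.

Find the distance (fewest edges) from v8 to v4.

Distance 0: v8.
Distance 1: v2, v3.
Distance 2: v6.
Distance 3: v5.
Distance 4: v1.
Distance 5: v4 — contains v4.

5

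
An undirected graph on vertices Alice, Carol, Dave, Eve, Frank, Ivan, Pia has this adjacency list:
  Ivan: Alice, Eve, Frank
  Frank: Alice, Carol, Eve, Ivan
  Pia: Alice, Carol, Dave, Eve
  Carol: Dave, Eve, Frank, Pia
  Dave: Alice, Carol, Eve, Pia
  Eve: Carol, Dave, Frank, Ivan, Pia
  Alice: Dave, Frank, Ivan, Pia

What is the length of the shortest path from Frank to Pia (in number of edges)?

2

Distance 0: Frank.
Distance 1: Alice, Carol, Eve, Ivan.
Distance 2: Dave, Pia — contains Pia.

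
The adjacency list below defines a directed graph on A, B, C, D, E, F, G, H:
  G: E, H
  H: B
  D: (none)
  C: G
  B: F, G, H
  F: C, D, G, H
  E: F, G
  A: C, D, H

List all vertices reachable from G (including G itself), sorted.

B, C, D, E, F, G, H

Start at G.
Its neighbours: E, H.
Then their neighbours: B, F.
Then next layer: C, D.
Nothing further is reachable.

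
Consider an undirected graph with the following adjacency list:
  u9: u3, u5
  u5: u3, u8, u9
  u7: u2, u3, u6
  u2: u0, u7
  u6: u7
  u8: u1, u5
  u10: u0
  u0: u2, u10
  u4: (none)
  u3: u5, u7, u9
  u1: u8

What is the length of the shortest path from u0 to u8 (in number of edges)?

5

Distance 0: u0.
Distance 1: u2, u10.
Distance 2: u7.
Distance 3: u3, u6.
Distance 4: u5, u9.
Distance 5: u8 — contains u8.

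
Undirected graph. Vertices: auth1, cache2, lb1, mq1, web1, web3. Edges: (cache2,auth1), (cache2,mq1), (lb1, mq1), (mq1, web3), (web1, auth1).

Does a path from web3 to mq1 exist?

Explore from web3.
Distance 1: reach mq1.
Found mq1.

Yes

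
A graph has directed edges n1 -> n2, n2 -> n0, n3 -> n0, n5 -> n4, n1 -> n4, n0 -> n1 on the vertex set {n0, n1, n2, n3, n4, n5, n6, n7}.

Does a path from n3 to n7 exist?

No

Explore from n3.
Distance 1: reach n0.
Distance 2: reach n1.
Distance 3: reach n2, n4.
The search from n3 is exhausted; no directed path reaches n7.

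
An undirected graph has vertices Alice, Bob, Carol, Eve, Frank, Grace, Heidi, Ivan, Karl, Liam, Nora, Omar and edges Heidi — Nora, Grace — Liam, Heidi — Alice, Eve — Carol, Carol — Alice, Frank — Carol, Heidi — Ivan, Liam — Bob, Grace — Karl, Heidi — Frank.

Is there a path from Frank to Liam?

Explore from Frank.
Distance 1: reach Carol, Heidi.
Distance 2: reach Alice, Eve, Ivan, Nora.
The search is exhausted without reaching Liam; it lies in a different component.

No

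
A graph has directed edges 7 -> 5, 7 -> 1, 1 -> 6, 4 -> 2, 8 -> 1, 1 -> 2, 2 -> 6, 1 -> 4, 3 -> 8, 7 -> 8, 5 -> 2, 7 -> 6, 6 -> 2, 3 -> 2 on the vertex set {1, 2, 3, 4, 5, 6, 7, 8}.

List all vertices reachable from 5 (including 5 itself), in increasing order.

Start at 5.
Its neighbours: 2.
Then their neighbours: 6.
Nothing further is reachable.

2, 5, 6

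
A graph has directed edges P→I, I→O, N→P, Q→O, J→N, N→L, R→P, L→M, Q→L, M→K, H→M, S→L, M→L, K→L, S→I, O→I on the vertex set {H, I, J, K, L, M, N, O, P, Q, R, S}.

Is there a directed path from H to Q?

No

Explore from H.
Distance 1: reach M.
Distance 2: reach K, L.
The search from H is exhausted; no directed path reaches Q.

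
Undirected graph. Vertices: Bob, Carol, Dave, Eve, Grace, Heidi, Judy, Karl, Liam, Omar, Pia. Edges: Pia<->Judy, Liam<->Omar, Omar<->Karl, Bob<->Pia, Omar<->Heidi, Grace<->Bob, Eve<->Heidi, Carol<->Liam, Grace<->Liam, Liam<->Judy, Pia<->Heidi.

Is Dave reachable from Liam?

Explore from Liam.
Distance 1: reach Carol, Grace, Judy, Omar.
Distance 2: reach Bob, Heidi, Karl, Pia.
Distance 3: reach Eve.
The search is exhausted without reaching Dave; it lies in a different component.

No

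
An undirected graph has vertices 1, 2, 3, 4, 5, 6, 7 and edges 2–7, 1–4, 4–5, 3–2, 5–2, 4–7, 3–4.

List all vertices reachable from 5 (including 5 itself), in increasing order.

1, 2, 3, 4, 5, 7

Start at 5.
Its neighbours: 2, 4.
Then their neighbours: 1, 3, 7.
Nothing further is reachable.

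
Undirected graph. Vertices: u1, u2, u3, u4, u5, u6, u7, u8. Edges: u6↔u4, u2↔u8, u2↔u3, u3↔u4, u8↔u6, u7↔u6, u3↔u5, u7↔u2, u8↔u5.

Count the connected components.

From u1: component {u1}.
From u2: component {u2, u3, u4, u5, u6, u7, u8}.
That's 2 components.

2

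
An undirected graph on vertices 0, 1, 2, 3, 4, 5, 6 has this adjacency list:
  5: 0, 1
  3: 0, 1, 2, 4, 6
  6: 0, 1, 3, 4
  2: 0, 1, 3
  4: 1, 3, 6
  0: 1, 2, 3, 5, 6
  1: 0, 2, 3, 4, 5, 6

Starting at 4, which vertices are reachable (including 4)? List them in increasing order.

0, 1, 2, 3, 4, 5, 6

Start at 4.
Its neighbours: 1, 3, 6.
Then their neighbours: 0, 2, 5.
Every vertex is now reached.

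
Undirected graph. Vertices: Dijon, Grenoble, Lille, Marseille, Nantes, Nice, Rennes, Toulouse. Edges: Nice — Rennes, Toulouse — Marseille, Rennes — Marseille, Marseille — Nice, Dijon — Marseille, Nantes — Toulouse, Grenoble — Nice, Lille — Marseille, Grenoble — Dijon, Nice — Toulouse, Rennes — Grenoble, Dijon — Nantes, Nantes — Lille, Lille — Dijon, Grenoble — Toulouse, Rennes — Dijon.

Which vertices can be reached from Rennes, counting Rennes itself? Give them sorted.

Start at Rennes.
Its neighbours: Dijon, Grenoble, Marseille, Nice.
Then their neighbours: Lille, Nantes, Toulouse.
Every vertex is now reached.

Dijon, Grenoble, Lille, Marseille, Nantes, Nice, Rennes, Toulouse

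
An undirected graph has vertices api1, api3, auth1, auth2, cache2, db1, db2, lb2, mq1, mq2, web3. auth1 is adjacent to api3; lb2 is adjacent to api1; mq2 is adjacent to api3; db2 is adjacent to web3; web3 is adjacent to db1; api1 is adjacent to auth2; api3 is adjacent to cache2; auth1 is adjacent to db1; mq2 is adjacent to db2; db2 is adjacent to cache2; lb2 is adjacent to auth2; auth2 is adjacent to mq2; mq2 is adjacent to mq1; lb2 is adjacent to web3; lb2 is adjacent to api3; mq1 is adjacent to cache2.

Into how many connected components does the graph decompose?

1

From api1: component {api1, api3, auth1, auth2, cache2, db1, db2, lb2, mq1, mq2, web3}.
That's 1 component.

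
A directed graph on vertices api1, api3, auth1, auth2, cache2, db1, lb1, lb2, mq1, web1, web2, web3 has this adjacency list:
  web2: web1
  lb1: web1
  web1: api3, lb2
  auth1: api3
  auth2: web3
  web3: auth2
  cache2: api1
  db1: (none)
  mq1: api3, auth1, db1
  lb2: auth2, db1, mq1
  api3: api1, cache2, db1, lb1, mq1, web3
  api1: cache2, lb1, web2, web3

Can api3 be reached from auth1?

Explore from auth1.
Distance 1: reach api3.
Found api3.

Yes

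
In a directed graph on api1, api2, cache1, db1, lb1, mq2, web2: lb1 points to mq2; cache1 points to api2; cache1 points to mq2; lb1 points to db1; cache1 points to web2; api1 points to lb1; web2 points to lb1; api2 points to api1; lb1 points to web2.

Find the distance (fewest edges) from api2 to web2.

Distance 0: api2.
Distance 1: api1.
Distance 2: lb1.
Distance 3: db1, mq2, web2 — contains web2.

3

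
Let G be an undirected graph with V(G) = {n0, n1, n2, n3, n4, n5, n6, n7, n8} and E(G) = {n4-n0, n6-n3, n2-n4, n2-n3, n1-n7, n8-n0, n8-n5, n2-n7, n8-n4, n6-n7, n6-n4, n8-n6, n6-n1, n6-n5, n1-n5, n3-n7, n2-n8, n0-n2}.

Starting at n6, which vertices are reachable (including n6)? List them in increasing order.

Start at n6.
Its neighbours: n1, n3, n4, n5, n7, n8.
Then their neighbours: n0, n2.
Every vertex is now reached.

n0, n1, n2, n3, n4, n5, n6, n7, n8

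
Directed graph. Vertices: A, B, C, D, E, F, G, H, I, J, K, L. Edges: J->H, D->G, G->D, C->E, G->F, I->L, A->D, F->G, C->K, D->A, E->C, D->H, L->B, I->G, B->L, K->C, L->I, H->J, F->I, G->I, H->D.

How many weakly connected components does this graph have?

From A: component {A, B, D, F, G, H, I, J, L}.
From C: component {C, E, K}.
That's 2 components.

2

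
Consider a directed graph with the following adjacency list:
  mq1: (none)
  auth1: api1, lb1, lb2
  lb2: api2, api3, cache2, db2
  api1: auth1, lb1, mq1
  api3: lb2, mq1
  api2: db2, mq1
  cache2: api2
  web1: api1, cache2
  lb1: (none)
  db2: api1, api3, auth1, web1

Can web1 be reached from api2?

Explore from api2.
Distance 1: reach db2, mq1.
Distance 2: reach api1, api3, auth1, web1.
Found web1.

Yes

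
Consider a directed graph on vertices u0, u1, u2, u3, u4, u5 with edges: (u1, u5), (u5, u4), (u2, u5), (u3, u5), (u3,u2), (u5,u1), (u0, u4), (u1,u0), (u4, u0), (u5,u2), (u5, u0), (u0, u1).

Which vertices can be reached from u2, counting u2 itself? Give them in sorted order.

u0, u1, u2, u4, u5

Start at u2.
Its neighbours: u5.
Then their neighbours: u0, u1, u4.
Nothing further is reachable.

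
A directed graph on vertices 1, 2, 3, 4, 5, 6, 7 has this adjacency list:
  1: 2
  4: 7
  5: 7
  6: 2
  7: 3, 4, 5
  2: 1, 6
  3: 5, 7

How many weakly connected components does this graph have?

2

From 1: component {1, 2, 6}.
From 3: component {3, 4, 5, 7}.
That's 2 components.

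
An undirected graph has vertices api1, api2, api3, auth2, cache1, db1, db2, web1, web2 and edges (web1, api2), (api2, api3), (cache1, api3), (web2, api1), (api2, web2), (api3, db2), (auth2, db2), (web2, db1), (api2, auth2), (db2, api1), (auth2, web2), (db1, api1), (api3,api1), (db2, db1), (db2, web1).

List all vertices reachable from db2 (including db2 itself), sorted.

api1, api2, api3, auth2, cache1, db1, db2, web1, web2

Start at db2.
Its neighbours: api1, api3, auth2, db1, web1.
Then their neighbours: api2, cache1, web2.
Every vertex is now reached.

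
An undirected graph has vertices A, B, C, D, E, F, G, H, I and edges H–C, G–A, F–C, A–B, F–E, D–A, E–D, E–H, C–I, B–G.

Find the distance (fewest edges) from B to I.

6

Distance 0: B.
Distance 1: A, G.
Distance 2: D.
Distance 3: E.
Distance 4: F, H.
Distance 5: C.
Distance 6: I — contains I.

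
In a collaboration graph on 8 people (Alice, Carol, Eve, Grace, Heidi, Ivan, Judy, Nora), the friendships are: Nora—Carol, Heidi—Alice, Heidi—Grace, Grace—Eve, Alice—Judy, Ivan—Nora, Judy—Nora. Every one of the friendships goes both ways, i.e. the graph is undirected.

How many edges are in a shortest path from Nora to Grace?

4

Distance 0: Nora.
Distance 1: Carol, Ivan, Judy.
Distance 2: Alice.
Distance 3: Heidi.
Distance 4: Grace — contains Grace.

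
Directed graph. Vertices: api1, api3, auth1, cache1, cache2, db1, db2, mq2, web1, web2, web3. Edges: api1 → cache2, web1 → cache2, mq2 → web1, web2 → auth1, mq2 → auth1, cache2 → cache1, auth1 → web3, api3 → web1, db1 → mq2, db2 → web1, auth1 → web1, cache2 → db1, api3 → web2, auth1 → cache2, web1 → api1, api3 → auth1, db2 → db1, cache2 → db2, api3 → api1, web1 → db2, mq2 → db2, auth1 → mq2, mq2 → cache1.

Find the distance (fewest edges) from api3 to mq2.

Distance 0: api3.
Distance 1: api1, auth1, web1, web2.
Distance 2: cache2, db2, mq2, web3 — contains mq2.

2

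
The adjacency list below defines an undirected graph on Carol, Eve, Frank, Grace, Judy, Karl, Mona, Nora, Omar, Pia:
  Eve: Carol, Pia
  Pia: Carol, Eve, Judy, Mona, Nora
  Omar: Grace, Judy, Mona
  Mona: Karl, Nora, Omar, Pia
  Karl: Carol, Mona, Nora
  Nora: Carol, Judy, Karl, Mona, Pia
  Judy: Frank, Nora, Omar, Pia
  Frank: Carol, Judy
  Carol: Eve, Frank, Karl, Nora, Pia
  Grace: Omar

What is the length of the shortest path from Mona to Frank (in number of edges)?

3

Distance 0: Mona.
Distance 1: Karl, Nora, Omar, Pia.
Distance 2: Carol, Eve, Grace, Judy.
Distance 3: Frank — contains Frank.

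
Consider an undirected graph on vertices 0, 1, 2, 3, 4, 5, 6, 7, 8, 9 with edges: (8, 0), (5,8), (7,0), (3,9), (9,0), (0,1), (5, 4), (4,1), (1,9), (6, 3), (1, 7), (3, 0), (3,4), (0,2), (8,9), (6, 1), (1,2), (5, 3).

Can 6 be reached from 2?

Yes

Explore from 2.
Distance 1: reach 0, 1.
Distance 2: reach 3, 4, 6, 7, 8, 9.
Found 6.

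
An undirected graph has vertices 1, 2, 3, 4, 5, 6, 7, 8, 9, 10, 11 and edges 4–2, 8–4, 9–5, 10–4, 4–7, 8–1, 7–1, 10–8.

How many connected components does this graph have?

5

From 1: component {1, 2, 4, 7, 8, 10}.
From 3: component {3}.
From 5: component {5, 9}.
From 6: component {6}.
From 11: component {11}.
That's 5 components.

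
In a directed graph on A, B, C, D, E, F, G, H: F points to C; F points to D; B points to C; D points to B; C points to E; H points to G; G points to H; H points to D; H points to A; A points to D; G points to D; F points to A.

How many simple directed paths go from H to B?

3

H→A→D→B
H→D→B
H→G→D→B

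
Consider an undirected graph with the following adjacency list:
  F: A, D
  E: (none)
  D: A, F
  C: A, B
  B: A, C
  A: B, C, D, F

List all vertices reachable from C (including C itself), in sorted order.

Start at C.
Its neighbours: A, B.
Then their neighbours: D, F.
Nothing further is reachable.

A, B, C, D, F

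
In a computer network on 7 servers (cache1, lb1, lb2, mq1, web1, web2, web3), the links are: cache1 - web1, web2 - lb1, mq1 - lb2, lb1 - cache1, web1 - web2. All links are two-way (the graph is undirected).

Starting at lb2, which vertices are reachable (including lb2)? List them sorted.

Start at lb2.
Its neighbours: mq1.
Nothing further is reachable.

lb2, mq1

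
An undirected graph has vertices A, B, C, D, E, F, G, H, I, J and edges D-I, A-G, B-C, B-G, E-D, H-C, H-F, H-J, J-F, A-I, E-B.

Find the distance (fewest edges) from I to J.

Distance 0: I.
Distance 1: A, D.
Distance 2: E, G.
Distance 3: B.
Distance 4: C.
Distance 5: H.
Distance 6: F, J — contains J.

6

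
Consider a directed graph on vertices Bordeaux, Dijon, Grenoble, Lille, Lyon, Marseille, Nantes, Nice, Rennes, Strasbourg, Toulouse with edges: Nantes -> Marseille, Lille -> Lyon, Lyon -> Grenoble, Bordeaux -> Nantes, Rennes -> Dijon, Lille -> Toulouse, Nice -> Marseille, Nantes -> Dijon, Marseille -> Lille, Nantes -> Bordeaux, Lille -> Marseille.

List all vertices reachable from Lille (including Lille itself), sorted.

Grenoble, Lille, Lyon, Marseille, Toulouse

Start at Lille.
Its neighbours: Lyon, Marseille, Toulouse.
Then their neighbours: Grenoble.
Nothing further is reachable.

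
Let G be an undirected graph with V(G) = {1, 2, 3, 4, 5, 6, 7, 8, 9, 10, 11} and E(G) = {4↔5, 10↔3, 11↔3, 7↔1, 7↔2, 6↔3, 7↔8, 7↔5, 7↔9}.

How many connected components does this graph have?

2

From 1: component {1, 2, 4, 5, 7, 8, 9}.
From 3: component {3, 6, 10, 11}.
That's 2 components.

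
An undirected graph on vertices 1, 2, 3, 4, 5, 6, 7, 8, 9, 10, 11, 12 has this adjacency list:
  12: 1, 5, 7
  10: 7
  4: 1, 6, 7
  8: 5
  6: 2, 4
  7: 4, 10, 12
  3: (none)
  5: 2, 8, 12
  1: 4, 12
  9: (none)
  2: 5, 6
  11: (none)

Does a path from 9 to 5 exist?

9 has no edges, so nothing is reachable from it.

No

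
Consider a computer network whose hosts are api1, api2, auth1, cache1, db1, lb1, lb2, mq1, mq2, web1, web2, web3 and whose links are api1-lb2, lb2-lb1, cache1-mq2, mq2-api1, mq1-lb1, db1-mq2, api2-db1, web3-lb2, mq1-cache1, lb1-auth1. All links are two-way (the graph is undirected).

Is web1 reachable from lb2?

Explore from lb2.
Distance 1: reach api1, lb1, web3.
Distance 2: reach auth1, mq1, mq2.
Distance 3: reach cache1, db1.
Distance 4: reach api2.
The search is exhausted without reaching web1; it lies in a different component.

No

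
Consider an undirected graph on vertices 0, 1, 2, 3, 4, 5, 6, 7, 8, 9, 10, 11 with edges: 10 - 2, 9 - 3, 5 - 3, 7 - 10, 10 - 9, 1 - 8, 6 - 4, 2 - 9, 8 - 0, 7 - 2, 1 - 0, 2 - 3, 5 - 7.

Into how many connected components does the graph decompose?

4

From 0: component {0, 1, 8}.
From 2: component {2, 3, 5, 7, 9, 10}.
From 4: component {4, 6}.
From 11: component {11}.
That's 4 components.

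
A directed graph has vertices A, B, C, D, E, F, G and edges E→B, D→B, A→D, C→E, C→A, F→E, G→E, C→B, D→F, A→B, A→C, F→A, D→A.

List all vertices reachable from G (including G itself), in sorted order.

B, E, G

Start at G.
Its neighbours: E.
Then their neighbours: B.
Nothing further is reachable.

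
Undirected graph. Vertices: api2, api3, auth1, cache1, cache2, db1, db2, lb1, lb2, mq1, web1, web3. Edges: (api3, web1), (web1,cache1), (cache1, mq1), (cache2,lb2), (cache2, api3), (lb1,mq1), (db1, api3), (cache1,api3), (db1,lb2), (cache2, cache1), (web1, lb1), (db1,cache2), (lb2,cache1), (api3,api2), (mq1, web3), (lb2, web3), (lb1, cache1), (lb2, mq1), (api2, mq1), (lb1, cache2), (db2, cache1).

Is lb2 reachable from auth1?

No

auth1 has no edges, so nothing is reachable from it.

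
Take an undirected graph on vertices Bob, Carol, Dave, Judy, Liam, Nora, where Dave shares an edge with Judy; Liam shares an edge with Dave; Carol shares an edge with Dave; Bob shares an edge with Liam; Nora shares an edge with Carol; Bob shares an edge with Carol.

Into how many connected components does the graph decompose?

1

From Bob: component {Bob, Carol, Dave, Judy, Liam, Nora}.
That's 1 component.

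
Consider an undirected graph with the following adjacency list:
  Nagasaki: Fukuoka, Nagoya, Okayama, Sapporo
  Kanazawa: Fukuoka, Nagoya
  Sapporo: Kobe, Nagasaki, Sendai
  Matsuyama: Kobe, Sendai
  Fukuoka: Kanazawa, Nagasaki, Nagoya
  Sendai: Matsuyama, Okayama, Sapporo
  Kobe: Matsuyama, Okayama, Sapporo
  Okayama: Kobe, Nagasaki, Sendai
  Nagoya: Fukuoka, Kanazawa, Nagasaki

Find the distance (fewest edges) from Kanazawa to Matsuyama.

Distance 0: Kanazawa.
Distance 1: Fukuoka, Nagoya.
Distance 2: Nagasaki.
Distance 3: Okayama, Sapporo.
Distance 4: Kobe, Sendai.
Distance 5: Matsuyama — contains Matsuyama.

5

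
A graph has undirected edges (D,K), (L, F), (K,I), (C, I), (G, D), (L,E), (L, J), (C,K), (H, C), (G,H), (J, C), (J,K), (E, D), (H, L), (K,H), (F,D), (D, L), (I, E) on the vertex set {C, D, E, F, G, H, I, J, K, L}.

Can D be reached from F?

Explore from F.
Distance 1: reach D, L.
Found D.

Yes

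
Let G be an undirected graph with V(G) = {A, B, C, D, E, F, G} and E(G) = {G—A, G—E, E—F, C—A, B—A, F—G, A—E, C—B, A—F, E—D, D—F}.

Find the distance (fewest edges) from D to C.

3

Distance 0: D.
Distance 1: E, F.
Distance 2: A, G.
Distance 3: B, C — contains C.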